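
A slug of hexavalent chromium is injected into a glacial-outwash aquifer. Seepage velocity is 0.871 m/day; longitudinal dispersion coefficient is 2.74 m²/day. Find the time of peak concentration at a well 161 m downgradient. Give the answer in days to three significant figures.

181 days

For the 1D instantaneous-source solution, setting ∂C/∂t = 0 at fixed x gives v²t² + 2Dt − x² = 0, so t = (√(D² + v²x²) − D)/v².
√(D² + v²x²) = √(2.74² + 0.871² × 161²) = 140.3; v² = 0.758641.
t = (140.3 − 2.74)/0.758641 = 181 days (vs. the pure-advection estimate x/v = 185 d).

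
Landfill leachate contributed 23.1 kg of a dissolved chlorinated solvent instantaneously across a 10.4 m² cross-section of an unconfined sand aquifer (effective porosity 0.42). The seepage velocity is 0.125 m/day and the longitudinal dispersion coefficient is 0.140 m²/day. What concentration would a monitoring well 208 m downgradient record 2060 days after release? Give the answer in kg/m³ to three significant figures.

For an instantaneous plane source, C(x,t) = M/(n_e·A·√(4πDt)) · exp(−(x−vt)²/(4Dt)), with n_e·A the pore (flow) area.
Plume center vt = 0.125 × 2060 = 257.5 m, so the well at 208 m is 49.5 m upgradient of the peak.
√(4πDt) = 60.20 m, giving peak height M/(n_e·A·√(4πDt)) = 23.1/(0.42 × 10.4 × 60.20) = 0.08785 kg/m³.
(x−vt)²/(4Dt) = (-49.5)²/(4 × 0.140 × 2060) = 2.124; exp(−2.124) = 0.1196.
C = 0.08785 × 0.1196 = 0.0105 kg/m³.

0.0105 kg/m³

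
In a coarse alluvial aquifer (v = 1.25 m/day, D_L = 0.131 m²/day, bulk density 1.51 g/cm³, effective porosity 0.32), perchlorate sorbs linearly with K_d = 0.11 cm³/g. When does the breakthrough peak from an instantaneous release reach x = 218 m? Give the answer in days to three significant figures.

Retardation factor R = 1 + ρ_b·K_d/n = 1 + 1.51 × 0.11/0.32 = 1.519.
Sorption retards both mechanisms: v_R = v/R = 0.8229 m/day, D_R = D/R = 0.08624 m²/day.
Peak time from v_R²t² + 2D_R t − x² = 0: t = (√(D_R² + v_R²x²) − D_R)/v_R².
√(D_R² + v_R²x²) = √(0.08624² + 0.8229² × 218²) = 179.4; v_R² = 0.6772.
t = (179.4 − 0.08624)/0.6772 = 265 days.

265 days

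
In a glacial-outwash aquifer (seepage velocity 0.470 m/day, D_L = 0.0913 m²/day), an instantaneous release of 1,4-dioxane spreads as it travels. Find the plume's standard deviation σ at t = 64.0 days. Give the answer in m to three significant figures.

Dispersive spreading gives a Gaussian with σ² = 2Dt; advection only shifts the center.
σ = √(2 × 0.0913 × 64.0) = 3.42 m.

3.42 m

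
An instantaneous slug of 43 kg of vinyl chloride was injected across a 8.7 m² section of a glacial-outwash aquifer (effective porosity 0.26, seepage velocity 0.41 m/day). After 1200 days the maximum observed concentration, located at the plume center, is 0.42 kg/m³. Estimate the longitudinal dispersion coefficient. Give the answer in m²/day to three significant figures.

0.136 m²/day

At the plume center C_max = M/(n_e·A·√(4πDt)), so D = M²/(4πt·(n_e·A·C_max)²).
n_e·A·C_max = 0.26 × 8.7 × 0.42 = 0.9500 kg/m.
D = 43²/(4π × 1200 × 0.9500²) = 0.136 m²/day.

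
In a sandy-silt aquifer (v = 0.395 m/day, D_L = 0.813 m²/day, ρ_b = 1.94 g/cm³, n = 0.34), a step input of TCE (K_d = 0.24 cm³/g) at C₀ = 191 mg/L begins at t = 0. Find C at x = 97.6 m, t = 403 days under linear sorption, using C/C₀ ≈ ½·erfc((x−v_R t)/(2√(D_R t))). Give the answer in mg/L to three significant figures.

Retardation factor R = 1 + ρ_b·K_d/n = 1 + 1.94 × 0.24/0.34 = 2.369.
Sorption retards both mechanisms: v_R = v/R = 0.1667 m/day, D_R = D/R = 0.3432 m²/day.
v_R·t = 0.1667 × 403 = 67.1801 m; 2√(D_R t) = 23.52 m; argument = (97.6 − 67.1801)/23.52 = 1.293.
C = C₀ × ½·erfc(1.293) = 191 × 0.03373 = 6.44 mg/L.

6.44 mg/L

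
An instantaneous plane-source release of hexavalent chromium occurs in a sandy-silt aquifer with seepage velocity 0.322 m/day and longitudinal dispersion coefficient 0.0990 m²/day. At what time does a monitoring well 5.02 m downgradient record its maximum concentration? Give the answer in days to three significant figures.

14.7 days

For the 1D instantaneous-source solution, setting ∂C/∂t = 0 at fixed x gives v²t² + 2Dt − x² = 0, so t = (√(D² + v²x²) − D)/v².
√(D² + v²x²) = √(0.0990² + 0.322² × 5.02²) = 1.619; v² = 0.103684.
t = (1.619 − 0.0990)/0.103684 = 14.7 days (vs. the pure-advection estimate x/v = 15.6 d).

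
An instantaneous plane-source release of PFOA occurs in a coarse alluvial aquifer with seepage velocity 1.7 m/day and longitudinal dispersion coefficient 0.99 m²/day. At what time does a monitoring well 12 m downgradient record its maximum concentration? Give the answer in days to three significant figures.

6.72 days

For the 1D instantaneous-source solution, setting ∂C/∂t = 0 at fixed x gives v²t² + 2Dt − x² = 0, so t = (√(D² + v²x²) − D)/v².
√(D² + v²x²) = √(0.99² + 1.7² × 12²) = 20.42; v² = 2.89.
t = (20.42 − 0.99)/2.89 = 6.72 days (vs. the pure-advection estimate x/v = 7.06 d).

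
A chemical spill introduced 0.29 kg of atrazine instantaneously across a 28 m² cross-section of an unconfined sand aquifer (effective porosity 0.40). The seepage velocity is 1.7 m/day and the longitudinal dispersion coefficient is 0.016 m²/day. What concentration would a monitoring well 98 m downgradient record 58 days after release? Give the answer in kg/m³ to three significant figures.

For an instantaneous plane source, C(x,t) = M/(n_e·A·√(4πDt)) · exp(−(x−vt)²/(4Dt)), with n_e·A the pore (flow) area.
Plume center vt = 1.7 × 58 = 98.6 m, so the well at 98 m is 0.6 m upgradient of the peak.
√(4πDt) = 3.415 m, giving peak height M/(n_e·A·√(4πDt)) = 0.29/(0.40 × 28 × 3.415) = 0.007582 kg/m³.
(x−vt)²/(4Dt) = (-0.6)²/(4 × 0.016 × 58) = 0.09698; exp(−0.09698) = 0.9076.
C = 0.007582 × 0.9076 = 0.00688 kg/m³.

0.00688 kg/m³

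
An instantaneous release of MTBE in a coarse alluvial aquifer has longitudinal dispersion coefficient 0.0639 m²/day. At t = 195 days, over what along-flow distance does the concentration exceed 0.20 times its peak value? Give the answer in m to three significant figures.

The plume is Gaussian with σ = √(2Dt) = √(2 × 0.0639 × 195) = 4.992 m.
C/C_peak = exp(−Δx²/(2σ²)) = 0.20 ⇒ Δx = σ·√(−2 ln 0.20) = 4.992 × 1.794 = 8.956 m.
Width = 2Δx = 17.9 m.

17.9 m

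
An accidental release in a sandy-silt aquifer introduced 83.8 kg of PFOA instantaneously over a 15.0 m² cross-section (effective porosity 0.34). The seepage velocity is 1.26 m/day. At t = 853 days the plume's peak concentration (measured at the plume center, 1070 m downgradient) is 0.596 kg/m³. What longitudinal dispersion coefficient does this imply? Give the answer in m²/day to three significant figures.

At the plume center C_max = M/(n_e·A·√(4πDt)), so D = M²/(4πt·(n_e·A·C_max)²).
n_e·A·C_max = 0.34 × 15.0 × 0.596 = 3.040 kg/m.
D = 83.8²/(4π × 853 × 3.040²) = 0.0709 m²/day.

0.0709 m²/day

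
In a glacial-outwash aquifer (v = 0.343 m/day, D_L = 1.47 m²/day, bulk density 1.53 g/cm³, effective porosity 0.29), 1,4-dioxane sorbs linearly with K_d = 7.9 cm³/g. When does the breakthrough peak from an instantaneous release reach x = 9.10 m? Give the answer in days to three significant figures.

718 days

Retardation factor R = 1 + ρ_b·K_d/n = 1 + 1.53 × 7.9/0.29 = 42.68.
Sorption retards both mechanisms: v_R = v/R = 0.008037 m/day, D_R = D/R = 0.03444 m²/day.
Peak time from v_R²t² + 2D_R t − x² = 0: t = (√(D_R² + v_R²x²) − D_R)/v_R².
√(D_R² + v_R²x²) = √(0.03444² + 0.008037² × 9.10²) = 0.08084; v_R² = 6.459e-05.
t = (0.08084 − 0.03444)/6.459e-05 = 718 days.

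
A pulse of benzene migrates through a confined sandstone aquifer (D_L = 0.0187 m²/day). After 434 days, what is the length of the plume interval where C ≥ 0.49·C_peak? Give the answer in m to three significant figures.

9.62 m

The plume is Gaussian with σ = √(2Dt) = √(2 × 0.0187 × 434) = 4.029 m.
C/C_peak = exp(−Δx²/(2σ²)) = 0.49 ⇒ Δx = σ·√(−2 ln 0.49) = 4.029 × 1.194 = 4.811 m.
Width = 2Δx = 9.62 m.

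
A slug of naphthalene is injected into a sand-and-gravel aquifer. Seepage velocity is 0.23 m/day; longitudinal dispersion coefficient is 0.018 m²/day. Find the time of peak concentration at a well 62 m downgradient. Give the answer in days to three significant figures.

269 days

For the 1D instantaneous-source solution, setting ∂C/∂t = 0 at fixed x gives v²t² + 2Dt − x² = 0, so t = (√(D² + v²x²) − D)/v².
√(D² + v²x²) = √(0.018² + 0.23² × 62²) = 14.26; v² = 0.0529.
t = (14.26 − 0.018)/0.0529 = 269 days (vs. the pure-advection estimate x/v = 270 d).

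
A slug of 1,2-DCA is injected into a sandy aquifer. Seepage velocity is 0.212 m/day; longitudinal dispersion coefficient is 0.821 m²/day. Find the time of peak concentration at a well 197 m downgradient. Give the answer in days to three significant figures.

911 days

For the 1D instantaneous-source solution, setting ∂C/∂t = 0 at fixed x gives v²t² + 2Dt − x² = 0, so t = (√(D² + v²x²) − D)/v².
√(D² + v²x²) = √(0.821² + 0.212² × 197²) = 41.77; v² = 0.044944.
t = (41.77 − 0.821)/0.044944 = 911 days (vs. the pure-advection estimate x/v = 929 d).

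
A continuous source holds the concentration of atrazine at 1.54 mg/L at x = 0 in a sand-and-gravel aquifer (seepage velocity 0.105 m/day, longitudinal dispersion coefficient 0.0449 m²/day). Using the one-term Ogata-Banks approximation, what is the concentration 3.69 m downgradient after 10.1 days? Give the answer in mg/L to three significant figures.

For a continuous step input, C/C₀ ≈ ½·erfc((x−vt)/(2√(Dt))).
vt = 0.105 × 10.1 = 1.0605 m and 2√(Dt) = 2√(0.0449 × 10.1) = 1.347 m.
Argument (x−vt)/(2√(Dt)) = (3.69 − 1.0605)/1.347 = 1.952; ½·erfc(1.952) = 0.002885.
C = 1.54 × 0.002885 = 0.00444 mg/L.

0.00444 mg/L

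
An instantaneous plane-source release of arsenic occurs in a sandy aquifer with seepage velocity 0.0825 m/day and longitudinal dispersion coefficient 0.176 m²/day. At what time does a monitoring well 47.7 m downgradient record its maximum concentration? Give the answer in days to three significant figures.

553 days

For the 1D instantaneous-source solution, setting ∂C/∂t = 0 at fixed x gives v²t² + 2Dt − x² = 0, so t = (√(D² + v²x²) − D)/v².
√(D² + v²x²) = √(0.176² + 0.0825² × 47.7²) = 3.939; v² = 0.00680625.
t = (3.939 − 0.176)/0.00680625 = 553 days (vs. the pure-advection estimate x/v = 578 d).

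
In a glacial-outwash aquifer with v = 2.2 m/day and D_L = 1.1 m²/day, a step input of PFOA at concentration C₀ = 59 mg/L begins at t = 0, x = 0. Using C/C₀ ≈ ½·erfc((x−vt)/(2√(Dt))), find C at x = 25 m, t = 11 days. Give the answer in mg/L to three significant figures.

25.7 mg/L

For a continuous step input, C/C₀ ≈ ½·erfc((x−vt)/(2√(Dt))).
vt = 2.2 × 11 = 24.2 m and 2√(Dt) = 2√(1.1 × 11) = 6.957 m.
Argument (x−vt)/(2√(Dt)) = (25 − 24.2)/6.957 = 0.1150; ½·erfc(0.1150) = 0.4354.
C = 59 × 0.4354 = 25.7 mg/L.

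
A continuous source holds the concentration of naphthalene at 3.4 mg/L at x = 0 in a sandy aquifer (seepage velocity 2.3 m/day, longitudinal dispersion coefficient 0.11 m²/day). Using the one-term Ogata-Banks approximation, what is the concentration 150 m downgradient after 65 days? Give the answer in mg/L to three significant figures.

For a continuous step input, C/C₀ ≈ ½·erfc((x−vt)/(2√(Dt))).
vt = 2.3 × 65 = 149.5 m and 2√(Dt) = 2√(0.11 × 65) = 5.348 m.
Argument (x−vt)/(2√(Dt)) = (150 − 149.5)/5.348 = 0.09349; ½·erfc(0.09349) = 0.4474.
C = 3.4 × 0.4474 = 1.52 mg/L.

1.52 mg/L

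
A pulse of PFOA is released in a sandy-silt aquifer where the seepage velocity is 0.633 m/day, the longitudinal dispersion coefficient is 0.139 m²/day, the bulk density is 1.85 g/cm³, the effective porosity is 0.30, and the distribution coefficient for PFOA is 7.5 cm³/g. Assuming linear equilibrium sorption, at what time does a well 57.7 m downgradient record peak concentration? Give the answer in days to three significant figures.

4290 days

Retardation factor R = 1 + ρ_b·K_d/n = 1 + 1.85 × 7.5/0.30 = 47.25.
Sorption retards both mechanisms: v_R = v/R = 0.01340 m/day, D_R = D/R = 0.002942 m²/day.
Peak time from v_R²t² + 2D_R t − x² = 0: t = (√(D_R² + v_R²x²) − D_R)/v_R².
√(D_R² + v_R²x²) = √(0.002942² + 0.01340² × 57.7²) = 0.7732; v_R² = 0.0001796.
t = (0.7732 − 0.002942)/0.0001796 = 4290 days.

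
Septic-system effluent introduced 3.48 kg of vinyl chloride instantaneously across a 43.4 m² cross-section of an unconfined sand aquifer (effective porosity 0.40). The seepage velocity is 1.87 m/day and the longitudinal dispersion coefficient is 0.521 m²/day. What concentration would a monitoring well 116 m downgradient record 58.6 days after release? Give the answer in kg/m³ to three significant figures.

For an instantaneous plane source, C(x,t) = M/(n_e·A·√(4πDt)) · exp(−(x−vt)²/(4Dt)), with n_e·A the pore (flow) area.
Plume center vt = 1.87 × 58.6 = 109.582 m, so the well at 116 m is 6.418 m downgradient of the peak.
√(4πDt) = 19.59 m, giving peak height M/(n_e·A·√(4πDt)) = 3.48/(0.40 × 43.4 × 19.59) = 0.01023 kg/m³.
(x−vt)²/(4Dt) = (6.418)²/(4 × 0.521 × 58.6) = 0.3373; exp(−0.3373) = 0.7137.
C = 0.01023 × 0.7137 = 0.00730 kg/m³.

0.00730 kg/m³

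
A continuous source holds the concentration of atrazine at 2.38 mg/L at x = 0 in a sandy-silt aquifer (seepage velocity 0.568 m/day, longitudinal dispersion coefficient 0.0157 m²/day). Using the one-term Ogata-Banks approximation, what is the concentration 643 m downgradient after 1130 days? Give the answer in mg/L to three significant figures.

For a continuous step input, C/C₀ ≈ ½·erfc((x−vt)/(2√(Dt))).
vt = 0.568 × 1130 = 641.84 m and 2√(Dt) = 2√(0.0157 × 1130) = 8.424 m.
Argument (x−vt)/(2√(Dt)) = (643 − 641.84)/8.424 = 0.1377; ½·erfc(0.1377) = 0.4228.
C = 2.38 × 0.4228 = 1.01 mg/L.

1.01 mg/L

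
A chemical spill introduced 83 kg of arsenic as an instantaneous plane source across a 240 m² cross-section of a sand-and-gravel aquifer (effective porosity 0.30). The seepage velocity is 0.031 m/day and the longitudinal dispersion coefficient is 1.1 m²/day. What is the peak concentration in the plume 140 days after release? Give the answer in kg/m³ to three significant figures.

0.0262 kg/m³

The peak of an instantaneous 1D plume sits at x = vt; there the Gaussian factor is 1 and C_max = M/(n_e·A·√(4πDt)), where n_e·A is the pore area the mass is dissolved in.
√(4πDt) = √(4π × 1.1 × 140) = 43.99 m, so C_max = 83/(0.30 × 240 × 43.99) = 0.0262 kg/m³.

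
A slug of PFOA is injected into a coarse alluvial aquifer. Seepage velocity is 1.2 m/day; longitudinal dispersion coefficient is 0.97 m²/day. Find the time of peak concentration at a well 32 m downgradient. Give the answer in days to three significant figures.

26.0 days

For the 1D instantaneous-source solution, setting ∂C/∂t = 0 at fixed x gives v²t² + 2Dt − x² = 0, so t = (√(D² + v²x²) − D)/v².
√(D² + v²x²) = √(0.97² + 1.2² × 32²) = 38.41; v² = 1.44.
t = (38.41 − 0.97)/1.44 = 26.0 days (vs. the pure-advection estimate x/v = 26.7 d).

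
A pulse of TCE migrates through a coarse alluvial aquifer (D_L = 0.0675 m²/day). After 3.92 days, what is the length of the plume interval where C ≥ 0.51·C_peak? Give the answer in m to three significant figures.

The plume is Gaussian with σ = √(2Dt) = √(2 × 0.0675 × 3.92) = 0.7275 m.
C/C_peak = exp(−Δx²/(2σ²)) = 0.51 ⇒ Δx = σ·√(−2 ln 0.51) = 0.7275 × 1.160 = 0.8439 m.
Width = 2Δx = 1.69 m.

1.69 m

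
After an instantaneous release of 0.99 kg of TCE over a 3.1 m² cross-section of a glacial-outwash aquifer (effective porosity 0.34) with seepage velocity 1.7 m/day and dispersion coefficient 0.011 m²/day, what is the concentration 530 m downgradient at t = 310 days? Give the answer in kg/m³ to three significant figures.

For an instantaneous plane source, C(x,t) = M/(n_e·A·√(4πDt)) · exp(−(x−vt)²/(4Dt)), with n_e·A the pore (flow) area.
Plume center vt = 1.7 × 310 = 527 m, so the well at 530 m is 3 m downgradient of the peak.
√(4πDt) = 6.546 m, giving peak height M/(n_e·A·√(4πDt)) = 0.99/(0.34 × 3.1 × 6.546) = 0.1435 kg/m³.
(x−vt)²/(4Dt) = (3)²/(4 × 0.011 × 310) = 0.6598; exp(−0.6598) = 0.5170.
C = 0.1435 × 0.5170 = 0.0742 kg/m³.

0.0742 kg/m³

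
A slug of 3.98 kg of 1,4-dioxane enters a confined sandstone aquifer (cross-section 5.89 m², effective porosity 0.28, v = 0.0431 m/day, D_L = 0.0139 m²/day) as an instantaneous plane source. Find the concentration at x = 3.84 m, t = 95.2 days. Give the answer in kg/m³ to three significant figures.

0.584 kg/m³

For an instantaneous plane source, C(x,t) = M/(n_e·A·√(4πDt)) · exp(−(x−vt)²/(4Dt)), with n_e·A the pore (flow) area.
Plume center vt = 0.0431 × 95.2 = 4.10312 m, so the well at 3.84 m is 0.26312 m upgradient of the peak.
√(4πDt) = 4.078 m, giving peak height M/(n_e·A·√(4πDt)) = 3.98/(0.28 × 5.89 × 4.078) = 0.5918 kg/m³.
(x−vt)²/(4Dt) = (-0.26312)²/(4 × 0.0139 × 95.2) = 0.01308; exp(−0.01308) = 0.9870.
C = 0.5918 × 0.9870 = 0.584 kg/m³.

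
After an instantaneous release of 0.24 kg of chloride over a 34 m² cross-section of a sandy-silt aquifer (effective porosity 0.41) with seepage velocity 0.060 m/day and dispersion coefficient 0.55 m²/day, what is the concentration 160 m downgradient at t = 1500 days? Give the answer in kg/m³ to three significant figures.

For an instantaneous plane source, C(x,t) = M/(n_e·A·√(4πDt)) · exp(−(x−vt)²/(4Dt)), with n_e·A the pore (flow) area.
Plume center vt = 0.060 × 1500 = 90 m, so the well at 160 m is 70 m downgradient of the peak.
√(4πDt) = 101.8 m, giving peak height M/(n_e·A·√(4πDt)) = 0.24/(0.41 × 34 × 101.8) = 0.0001691 kg/m³.
(x−vt)²/(4Dt) = (70)²/(4 × 0.55 × 1500) = 1.485; exp(−1.485) = 0.2265.
C = 0.0001691 × 0.2265 = 3.83e-05 kg/m³.

3.83e-05 kg/m³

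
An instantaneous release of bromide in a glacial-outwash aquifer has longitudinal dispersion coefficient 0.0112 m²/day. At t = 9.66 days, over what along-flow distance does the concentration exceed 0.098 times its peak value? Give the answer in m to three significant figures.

The plume is Gaussian with σ = √(2Dt) = √(2 × 0.0112 × 9.66) = 0.4652 m.
C/C_peak = exp(−Δx²/(2σ²)) = 0.098 ⇒ Δx = σ·√(−2 ln 0.098) = 0.4652 × 2.155 = 1.003 m.
Width = 2Δx = 2.01 m.

2.01 m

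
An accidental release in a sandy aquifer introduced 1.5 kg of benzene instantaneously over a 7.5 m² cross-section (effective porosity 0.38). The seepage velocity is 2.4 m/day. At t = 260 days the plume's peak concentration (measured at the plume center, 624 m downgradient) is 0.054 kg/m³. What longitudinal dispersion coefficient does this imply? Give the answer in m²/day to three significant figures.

0.0291 m²/day

At the plume center C_max = M/(n_e·A·√(4πDt)), so D = M²/(4πt·(n_e·A·C_max)²).
n_e·A·C_max = 0.38 × 7.5 × 0.054 = 0.1539 kg/m.
D = 1.5²/(4π × 260 × 0.1539²) = 0.0291 m²/day.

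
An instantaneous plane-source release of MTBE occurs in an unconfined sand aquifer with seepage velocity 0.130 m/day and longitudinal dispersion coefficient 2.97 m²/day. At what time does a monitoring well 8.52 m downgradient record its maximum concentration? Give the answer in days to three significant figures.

For the 1D instantaneous-source solution, setting ∂C/∂t = 0 at fixed x gives v²t² + 2Dt − x² = 0, so t = (√(D² + v²x²) − D)/v².
√(D² + v²x²) = √(2.97² + 0.130² × 8.52²) = 3.170; v² = 0.0169.
t = (3.170 − 2.97)/0.0169 = 11.8 days (vs. the pure-advection estimate x/v = 65.5 d).

11.8 days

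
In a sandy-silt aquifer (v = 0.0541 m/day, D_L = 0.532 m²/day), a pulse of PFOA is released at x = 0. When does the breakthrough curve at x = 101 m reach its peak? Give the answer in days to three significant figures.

For the 1D instantaneous-source solution, setting ∂C/∂t = 0 at fixed x gives v²t² + 2Dt − x² = 0, so t = (√(D² + v²x²) − D)/v².
√(D² + v²x²) = √(0.532² + 0.0541² × 101²) = 5.490; v² = 0.00292681.
t = (5.490 − 0.532)/0.00292681 = 1690 days (vs. the pure-advection estimate x/v = 1870 d).

1690 days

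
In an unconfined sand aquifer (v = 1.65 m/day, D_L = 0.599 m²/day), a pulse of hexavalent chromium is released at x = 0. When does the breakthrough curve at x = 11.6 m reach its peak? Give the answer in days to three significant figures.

For the 1D instantaneous-source solution, setting ∂C/∂t = 0 at fixed x gives v²t² + 2Dt − x² = 0, so t = (√(D² + v²x²) − D)/v².
√(D² + v²x²) = √(0.599² + 1.65² × 11.6²) = 19.15; v² = 2.7225.
t = (19.15 − 0.599)/2.7225 = 6.81 days (vs. the pure-advection estimate x/v = 7.03 d).

6.81 days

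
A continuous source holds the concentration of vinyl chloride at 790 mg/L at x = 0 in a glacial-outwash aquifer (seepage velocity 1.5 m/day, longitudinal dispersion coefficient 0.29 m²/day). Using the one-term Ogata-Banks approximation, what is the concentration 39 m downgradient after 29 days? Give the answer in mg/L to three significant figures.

682 mg/L

For a continuous step input, C/C₀ ≈ ½·erfc((x−vt)/(2√(Dt))).
vt = 1.5 × 29 = 43.5 m and 2√(Dt) = 2√(0.29 × 29) = 5.800 m.
Argument (x−vt)/(2√(Dt)) = (39 − 43.5)/5.800 = -0.7759; ½·erfc(-0.7759) = 0.8637.
C = 790 × 0.8637 = 682 mg/L.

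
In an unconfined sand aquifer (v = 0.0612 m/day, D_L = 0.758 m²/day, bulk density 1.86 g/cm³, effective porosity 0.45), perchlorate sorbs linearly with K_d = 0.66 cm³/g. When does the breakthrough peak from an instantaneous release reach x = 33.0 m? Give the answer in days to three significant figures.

Retardation factor R = 1 + ρ_b·K_d/n = 1 + 1.86 × 0.66/0.45 = 3.728.
Sorption retards both mechanisms: v_R = v/R = 0.01642 m/day, D_R = D/R = 0.2033 m²/day.
Peak time from v_R²t² + 2D_R t − x² = 0: t = (√(D_R² + v_R²x²) − D_R)/v_R².
√(D_R² + v_R²x²) = √(0.2033² + 0.01642² × 33.0²) = 0.5787; v_R² = 0.0002696.
t = (0.5787 − 0.2033)/0.0002696 = 1390 days.

1390 days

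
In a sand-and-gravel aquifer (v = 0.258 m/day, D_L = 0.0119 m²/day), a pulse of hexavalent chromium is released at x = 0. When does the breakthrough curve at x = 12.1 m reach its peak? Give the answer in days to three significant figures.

For the 1D instantaneous-source solution, setting ∂C/∂t = 0 at fixed x gives v²t² + 2Dt − x² = 0, so t = (√(D² + v²x²) − D)/v².
√(D² + v²x²) = √(0.0119² + 0.258² × 12.1²) = 3.122; v² = 0.066564.
t = (3.122 − 0.0119)/0.066564 = 46.7 days (vs. the pure-advection estimate x/v = 46.9 d).

46.7 days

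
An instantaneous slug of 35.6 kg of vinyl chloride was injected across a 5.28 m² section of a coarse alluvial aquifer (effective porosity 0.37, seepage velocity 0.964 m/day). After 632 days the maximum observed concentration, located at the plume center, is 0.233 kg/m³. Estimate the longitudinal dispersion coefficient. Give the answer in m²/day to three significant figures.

At the plume center C_max = M/(n_e·A·√(4πDt)), so D = M²/(4πt·(n_e·A·C_max)²).
n_e·A·C_max = 0.37 × 5.28 × 0.233 = 0.4552 kg/m.
D = 35.6²/(4π × 632 × 0.4552²) = 0.770 m²/day.

0.770 m²/day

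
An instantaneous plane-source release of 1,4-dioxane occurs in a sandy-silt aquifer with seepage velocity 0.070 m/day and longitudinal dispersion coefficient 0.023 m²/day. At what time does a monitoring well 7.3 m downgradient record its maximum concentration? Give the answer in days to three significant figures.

99.7 days

For the 1D instantaneous-source solution, setting ∂C/∂t = 0 at fixed x gives v²t² + 2Dt − x² = 0, so t = (√(D² + v²x²) − D)/v².
√(D² + v²x²) = √(0.023² + 0.070² × 7.3²) = 0.5115; v² = 0.0049.
t = (0.5115 − 0.023)/0.0049 = 99.7 days (vs. the pure-advection estimate x/v = 104 d).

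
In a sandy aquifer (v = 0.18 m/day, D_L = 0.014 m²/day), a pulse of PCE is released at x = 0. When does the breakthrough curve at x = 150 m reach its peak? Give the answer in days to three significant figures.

833 days

For the 1D instantaneous-source solution, setting ∂C/∂t = 0 at fixed x gives v²t² + 2Dt − x² = 0, so t = (√(D² + v²x²) − D)/v².
√(D² + v²x²) = √(0.014² + 0.18² × 150²) = 27.00; v² = 0.0324.
t = (27.00 − 0.014)/0.0324 = 833 days (vs. the pure-advection estimate x/v = 833 d).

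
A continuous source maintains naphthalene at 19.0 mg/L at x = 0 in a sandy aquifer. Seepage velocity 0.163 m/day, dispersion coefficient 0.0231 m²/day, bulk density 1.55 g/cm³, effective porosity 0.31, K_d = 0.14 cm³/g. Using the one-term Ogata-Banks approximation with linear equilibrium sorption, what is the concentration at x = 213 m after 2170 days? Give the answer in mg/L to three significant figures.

Retardation factor R = 1 + ρ_b·K_d/n = 1 + 1.55 × 0.14/0.31 = 1.700.
Sorption retards both mechanisms: v_R = v/R = 0.09588 m/day, D_R = D/R = 0.01359 m²/day.
v_R·t = 0.09588 × 2170 = 208.0596 m; 2√(D_R t) = 10.86 m; argument = (213 − 208.0596)/10.86 = 0.4549.
C = C₀ × ½·erfc(0.4549) = 19.0 × 0.2600 = 4.94 mg/L.

4.94 mg/L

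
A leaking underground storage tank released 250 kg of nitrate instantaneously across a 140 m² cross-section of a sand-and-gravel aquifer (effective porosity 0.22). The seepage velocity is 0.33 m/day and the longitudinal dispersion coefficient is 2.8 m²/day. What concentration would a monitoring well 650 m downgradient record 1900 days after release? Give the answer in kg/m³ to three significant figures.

For an instantaneous plane source, C(x,t) = M/(n_e·A·√(4πDt)) · exp(−(x−vt)²/(4Dt)), with n_e·A the pore (flow) area.
Plume center vt = 0.33 × 1900 = 627 m, so the well at 650 m is 23 m downgradient of the peak.
√(4πDt) = 258.6 m, giving peak height M/(n_e·A·√(4πDt)) = 250/(0.22 × 140 × 258.6) = 0.03139 kg/m³.
(x−vt)²/(4Dt) = (23)²/(4 × 2.8 × 1900) = 0.02486; exp(−0.02486) = 0.9754.
C = 0.03139 × 0.9754 = 0.0306 kg/m³.

0.0306 kg/m³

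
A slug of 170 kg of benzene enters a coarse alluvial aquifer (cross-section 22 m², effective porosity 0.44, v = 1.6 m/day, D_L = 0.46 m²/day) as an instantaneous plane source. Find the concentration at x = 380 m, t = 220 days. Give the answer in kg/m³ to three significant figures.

0.0710 kg/m³

For an instantaneous plane source, C(x,t) = M/(n_e·A·√(4πDt)) · exp(−(x−vt)²/(4Dt)), with n_e·A the pore (flow) area.
Plume center vt = 1.6 × 220 = 352 m, so the well at 380 m is 28 m downgradient of the peak.
√(4πDt) = 35.66 m, giving peak height M/(n_e·A·√(4πDt)) = 170/(0.44 × 22 × 35.66) = 0.4925 kg/m³.
(x−vt)²/(4Dt) = (28)²/(4 × 0.46 × 220) = 1.937; exp(−1.937) = 0.1441.
C = 0.4925 × 0.1441 = 0.0710 kg/m³.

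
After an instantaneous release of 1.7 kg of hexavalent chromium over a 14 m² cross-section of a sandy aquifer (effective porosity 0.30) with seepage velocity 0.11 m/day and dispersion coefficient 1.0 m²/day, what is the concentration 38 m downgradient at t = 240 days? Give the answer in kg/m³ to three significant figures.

For an instantaneous plane source, C(x,t) = M/(n_e·A·√(4πDt)) · exp(−(x−vt)²/(4Dt)), with n_e·A the pore (flow) area.
Plume center vt = 0.11 × 240 = 26.4 m, so the well at 38 m is 11.6 m downgradient of the peak.
√(4πDt) = 54.92 m, giving peak height M/(n_e·A·√(4πDt)) = 1.7/(0.30 × 14 × 54.92) = 0.007370 kg/m³.
(x−vt)²/(4Dt) = (11.6)²/(4 × 1.0 × 240) = 0.1402; exp(−0.1402) = 0.8692.
C = 0.007370 × 0.8692 = 0.00641 kg/m³.

0.00641 kg/m³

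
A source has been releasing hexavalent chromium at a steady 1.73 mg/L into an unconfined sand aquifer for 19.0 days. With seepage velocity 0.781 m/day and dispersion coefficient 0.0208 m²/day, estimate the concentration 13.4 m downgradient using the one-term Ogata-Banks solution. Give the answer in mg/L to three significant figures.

1.64 mg/L

For a continuous step input, C/C₀ ≈ ½·erfc((x−vt)/(2√(Dt))).
vt = 0.781 × 19.0 = 14.839 m and 2√(Dt) = 2√(0.0208 × 19.0) = 1.257 m.
Argument (x−vt)/(2√(Dt)) = (13.4 − 14.839)/1.257 = -1.145; ½·erfc(-1.145) = 0.9473.
C = 1.73 × 0.9473 = 1.64 mg/L.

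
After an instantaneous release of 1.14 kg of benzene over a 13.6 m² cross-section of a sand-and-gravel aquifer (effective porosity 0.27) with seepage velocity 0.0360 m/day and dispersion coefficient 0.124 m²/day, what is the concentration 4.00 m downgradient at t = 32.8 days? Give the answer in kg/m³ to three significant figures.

0.0266 kg/m³

For an instantaneous plane source, C(x,t) = M/(n_e·A·√(4πDt)) · exp(−(x−vt)²/(4Dt)), with n_e·A the pore (flow) area.
Plume center vt = 0.0360 × 32.8 = 1.1808 m, so the well at 4.00 m is 2.8192 m downgradient of the peak.
√(4πDt) = 7.149 m, giving peak height M/(n_e·A·√(4πDt)) = 1.14/(0.27 × 13.6 × 7.149) = 0.04343 kg/m³.
(x−vt)²/(4Dt) = (2.8192)²/(4 × 0.124 × 32.8) = 0.4885; exp(−0.4885) = 0.6135.
C = 0.04343 × 0.6135 = 0.0266 kg/m³.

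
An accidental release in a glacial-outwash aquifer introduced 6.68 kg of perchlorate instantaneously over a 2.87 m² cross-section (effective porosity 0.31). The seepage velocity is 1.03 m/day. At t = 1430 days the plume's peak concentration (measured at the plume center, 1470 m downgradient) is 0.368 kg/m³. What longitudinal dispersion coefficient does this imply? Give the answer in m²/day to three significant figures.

0.0232 m²/day

At the plume center C_max = M/(n_e·A·√(4πDt)), so D = M²/(4πt·(n_e·A·C_max)²).
n_e·A·C_max = 0.31 × 2.87 × 0.368 = 0.3274 kg/m.
D = 6.68²/(4π × 1430 × 0.3274²) = 0.0232 m²/day.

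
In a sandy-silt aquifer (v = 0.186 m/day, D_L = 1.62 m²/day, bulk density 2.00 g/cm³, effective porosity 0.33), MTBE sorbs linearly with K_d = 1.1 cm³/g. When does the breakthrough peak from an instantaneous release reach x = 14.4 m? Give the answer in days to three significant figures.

335 days

Retardation factor R = 1 + ρ_b·K_d/n = 1 + 2.00 × 1.1/0.33 = 7.667.
Sorption retards both mechanisms: v_R = v/R = 0.02426 m/day, D_R = D/R = 0.2113 m²/day.
Peak time from v_R²t² + 2D_R t − x² = 0: t = (√(D_R² + v_R²x²) − D_R)/v_R².
√(D_R² + v_R²x²) = √(0.2113² + 0.02426² × 14.4²) = 0.4083; v_R² = 0.0005885.
t = (0.4083 − 0.2113)/0.0005885 = 335 days.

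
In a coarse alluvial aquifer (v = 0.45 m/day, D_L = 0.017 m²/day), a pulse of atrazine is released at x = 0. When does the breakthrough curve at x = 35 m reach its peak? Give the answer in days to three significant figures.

77.7 days

For the 1D instantaneous-source solution, setting ∂C/∂t = 0 at fixed x gives v²t² + 2Dt − x² = 0, so t = (√(D² + v²x²) − D)/v².
√(D² + v²x²) = √(0.017² + 0.45² × 35²) = 15.75; v² = 0.2025.
t = (15.75 − 0.017)/0.2025 = 77.7 days (vs. the pure-advection estimate x/v = 77.8 d).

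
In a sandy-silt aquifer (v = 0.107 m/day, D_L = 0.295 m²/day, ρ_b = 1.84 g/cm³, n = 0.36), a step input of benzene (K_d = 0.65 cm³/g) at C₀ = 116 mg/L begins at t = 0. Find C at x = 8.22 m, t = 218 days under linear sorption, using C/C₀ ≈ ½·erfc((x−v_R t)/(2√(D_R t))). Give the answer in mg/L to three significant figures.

35.1 mg/L

Retardation factor R = 1 + ρ_b·K_d/n = 1 + 1.84 × 0.65/0.36 = 4.322.
Sorption retards both mechanisms: v_R = v/R = 0.02476 m/day, D_R = D/R = 0.06826 m²/day.
v_R·t = 0.02476 × 218 = 5.39768 m; 2√(D_R t) = 7.715 m; argument = (8.22 − 5.39768)/7.715 = 0.3658.
C = C₀ × ½·erfc(0.3658) = 116 × 0.3025 = 35.1 mg/L.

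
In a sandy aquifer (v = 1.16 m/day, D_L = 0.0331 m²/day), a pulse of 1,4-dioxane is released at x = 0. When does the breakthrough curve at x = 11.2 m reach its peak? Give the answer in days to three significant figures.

9.63 days

For the 1D instantaneous-source solution, setting ∂C/∂t = 0 at fixed x gives v²t² + 2Dt − x² = 0, so t = (√(D² + v²x²) − D)/v².
√(D² + v²x²) = √(0.0331² + 1.16² × 11.2²) = 12.99; v² = 1.3456.
t = (12.99 − 0.0331)/1.3456 = 9.63 days (vs. the pure-advection estimate x/v = 9.66 d).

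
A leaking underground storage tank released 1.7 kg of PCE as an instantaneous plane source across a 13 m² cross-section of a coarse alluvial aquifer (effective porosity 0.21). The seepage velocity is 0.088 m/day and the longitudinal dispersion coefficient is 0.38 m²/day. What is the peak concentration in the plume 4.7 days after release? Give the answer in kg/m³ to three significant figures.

0.131 kg/m³

The peak of an instantaneous 1D plume sits at x = vt; there the Gaussian factor is 1 and C_max = M/(n_e·A·√(4πDt)), where n_e·A is the pore area the mass is dissolved in.
√(4πDt) = √(4π × 0.38 × 4.7) = 4.737 m, so C_max = 1.7/(0.21 × 13 × 4.737) = 0.131 kg/m³.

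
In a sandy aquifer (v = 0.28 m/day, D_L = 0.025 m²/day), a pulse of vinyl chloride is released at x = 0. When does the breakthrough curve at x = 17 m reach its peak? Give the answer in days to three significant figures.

60.4 days

For the 1D instantaneous-source solution, setting ∂C/∂t = 0 at fixed x gives v²t² + 2Dt − x² = 0, so t = (√(D² + v²x²) − D)/v².
√(D² + v²x²) = √(0.025² + 0.28² × 17²) = 4.760; v² = 0.0784.
t = (4.760 − 0.025)/0.0784 = 60.4 days (vs. the pure-advection estimate x/v = 60.7 d).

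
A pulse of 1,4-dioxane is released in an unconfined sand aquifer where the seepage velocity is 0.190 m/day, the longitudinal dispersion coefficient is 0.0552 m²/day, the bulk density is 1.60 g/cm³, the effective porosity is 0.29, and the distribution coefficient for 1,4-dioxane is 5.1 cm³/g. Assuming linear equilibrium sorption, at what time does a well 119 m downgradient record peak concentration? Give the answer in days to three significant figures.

18200 days

Retardation factor R = 1 + ρ_b·K_d/n = 1 + 1.60 × 5.1/0.29 = 29.14.
Sorption retards both mechanisms: v_R = v/R = 0.006520 m/day, D_R = D/R = 0.001894 m²/day.
Peak time from v_R²t² + 2D_R t − x² = 0: t = (√(D_R² + v_R²x²) − D_R)/v_R².
√(D_R² + v_R²x²) = √(0.001894² + 0.006520² × 119²) = 0.7759; v_R² = 4.251e-05.
t = (0.7759 − 0.001894)/4.251e-05 = 18200 days.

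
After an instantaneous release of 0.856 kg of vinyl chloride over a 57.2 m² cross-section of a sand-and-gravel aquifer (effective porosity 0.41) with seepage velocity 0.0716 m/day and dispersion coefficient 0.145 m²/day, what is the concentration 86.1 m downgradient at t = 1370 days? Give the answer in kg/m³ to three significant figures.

0.000610 kg/m³

For an instantaneous plane source, C(x,t) = M/(n_e·A·√(4πDt)) · exp(−(x−vt)²/(4Dt)), with n_e·A the pore (flow) area.
Plume center vt = 0.0716 × 1370 = 98.092 m, so the well at 86.1 m is 11.992 m upgradient of the peak.
√(4πDt) = 49.96 m, giving peak height M/(n_e·A·√(4πDt)) = 0.856/(0.41 × 57.2 × 49.96) = 0.0007306 kg/m³.
(x−vt)²/(4Dt) = (-11.992)²/(4 × 0.145 × 1370) = 0.1810; exp(−0.1810) = 0.8344.
C = 0.0007306 × 0.8344 = 0.000610 kg/m³.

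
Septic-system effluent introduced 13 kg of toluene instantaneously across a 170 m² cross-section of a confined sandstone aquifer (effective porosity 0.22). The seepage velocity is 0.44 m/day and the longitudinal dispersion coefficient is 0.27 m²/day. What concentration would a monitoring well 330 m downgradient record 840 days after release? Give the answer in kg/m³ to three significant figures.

For an instantaneous plane source, C(x,t) = M/(n_e·A·√(4πDt)) · exp(−(x−vt)²/(4Dt)), with n_e·A the pore (flow) area.
Plume center vt = 0.44 × 840 = 369.6 m, so the well at 330 m is 39.6 m upgradient of the peak.
√(4πDt) = 53.39 m, giving peak height M/(n_e·A·√(4πDt)) = 13/(0.22 × 170 × 53.39) = 0.006510 kg/m³.
(x−vt)²/(4Dt) = (-39.6)²/(4 × 0.27 × 840) = 1.729; exp(−1.729) = 0.1775.
C = 0.006510 × 0.1775 = 0.00116 kg/m³.

0.00116 kg/m³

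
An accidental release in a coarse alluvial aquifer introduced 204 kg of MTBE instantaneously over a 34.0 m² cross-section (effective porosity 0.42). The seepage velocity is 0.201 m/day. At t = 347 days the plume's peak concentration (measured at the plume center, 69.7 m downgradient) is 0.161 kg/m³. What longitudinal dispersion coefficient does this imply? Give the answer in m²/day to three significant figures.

At the plume center C_max = M/(n_e·A·√(4πDt)), so D = M²/(4πt·(n_e·A·C_max)²).
n_e·A·C_max = 0.42 × 34.0 × 0.161 = 2.299 kg/m.
D = 204²/(4π × 347 × 2.299²) = 1.81 m²/day.

1.81 m²/day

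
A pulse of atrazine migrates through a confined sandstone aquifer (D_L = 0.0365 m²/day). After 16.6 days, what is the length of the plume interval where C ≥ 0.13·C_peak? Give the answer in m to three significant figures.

The plume is Gaussian with σ = √(2Dt) = √(2 × 0.0365 × 16.6) = 1.101 m.
C/C_peak = exp(−Δx²/(2σ²)) = 0.13 ⇒ Δx = σ·√(−2 ln 0.13) = 1.101 × 2.020 = 2.224 m.
Width = 2Δx = 4.45 m.

4.45 m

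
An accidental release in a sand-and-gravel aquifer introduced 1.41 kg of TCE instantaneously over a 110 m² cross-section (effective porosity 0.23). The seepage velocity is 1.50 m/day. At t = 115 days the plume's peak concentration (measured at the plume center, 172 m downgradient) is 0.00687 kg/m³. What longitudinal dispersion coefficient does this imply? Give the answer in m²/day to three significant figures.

At the plume center C_max = M/(n_e·A·√(4πDt)), so D = M²/(4πt·(n_e·A·C_max)²).
n_e·A·C_max = 0.23 × 110 × 0.00687 = 0.1738 kg/m.
D = 1.41²/(4π × 115 × 0.1738²) = 0.0455 m²/day.

0.0455 m²/day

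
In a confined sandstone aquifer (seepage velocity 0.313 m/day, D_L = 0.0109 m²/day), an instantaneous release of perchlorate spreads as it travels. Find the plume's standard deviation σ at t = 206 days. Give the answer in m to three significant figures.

Dispersive spreading gives a Gaussian with σ² = 2Dt; advection only shifts the center.
σ = √(2 × 0.0109 × 206) = 2.12 m.

2.12 m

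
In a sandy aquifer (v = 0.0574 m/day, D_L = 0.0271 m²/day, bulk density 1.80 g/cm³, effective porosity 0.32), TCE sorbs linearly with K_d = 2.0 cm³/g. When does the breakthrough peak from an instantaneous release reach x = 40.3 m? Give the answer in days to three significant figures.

8500 days

Retardation factor R = 1 + ρ_b·K_d/n = 1 + 1.80 × 2.0/0.32 = 12.25.
Sorption retards both mechanisms: v_R = v/R = 0.004686 m/day, D_R = D/R = 0.002212 m²/day.
Peak time from v_R²t² + 2D_R t − x² = 0: t = (√(D_R² + v_R²x²) − D_R)/v_R².
√(D_R² + v_R²x²) = √(0.002212² + 0.004686² × 40.3²) = 0.1889; v_R² = 2.196e-05.
t = (0.1889 − 0.002212)/2.196e-05 = 8500 days.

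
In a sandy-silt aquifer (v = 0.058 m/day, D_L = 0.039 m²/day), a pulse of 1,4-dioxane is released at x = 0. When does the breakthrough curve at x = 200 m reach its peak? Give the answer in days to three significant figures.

For the 1D instantaneous-source solution, setting ∂C/∂t = 0 at fixed x gives v²t² + 2Dt − x² = 0, so t = (√(D² + v²x²) − D)/v².
√(D² + v²x²) = √(0.039² + 0.058² × 200²) = 11.60; v² = 0.003364.
t = (11.60 − 0.039)/0.003364 = 3440 days (vs. the pure-advection estimate x/v = 3450 d).

3440 days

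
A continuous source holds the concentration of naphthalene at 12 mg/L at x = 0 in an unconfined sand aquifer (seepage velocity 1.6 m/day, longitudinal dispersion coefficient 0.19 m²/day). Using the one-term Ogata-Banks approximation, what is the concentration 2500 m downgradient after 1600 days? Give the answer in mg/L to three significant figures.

For a continuous step input, C/C₀ ≈ ½·erfc((x−vt)/(2√(Dt))).
vt = 1.6 × 1600 = 2560 m and 2√(Dt) = 2√(0.19 × 1600) = 34.87 m.
Argument (x−vt)/(2√(Dt)) = (2500 − 2560)/34.87 = -1.721; ½·erfc(-1.721) = 0.9925.
C = 12 × 0.9925 = 11.9 mg/L.

11.9 mg/L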